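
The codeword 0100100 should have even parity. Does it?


Number of 1s: 2

Yes, parity is correct (2 ones)


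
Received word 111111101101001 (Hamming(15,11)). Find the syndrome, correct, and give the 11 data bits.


Syndrome = 0: no error detected

Data: 11111101001 (no errors)


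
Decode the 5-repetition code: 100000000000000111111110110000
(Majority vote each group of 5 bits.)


Groups: 10000, 00000, 00000, 11111, 11101, 10000
Majority votes: 000110

000110


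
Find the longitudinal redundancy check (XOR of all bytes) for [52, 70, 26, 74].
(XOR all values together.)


XOR chain: 52 ^ 70 ^ 26 ^ 74 = 34

34


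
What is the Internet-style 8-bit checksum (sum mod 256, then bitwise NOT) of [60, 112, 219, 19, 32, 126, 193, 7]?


Sum = 768 mod 256 = 0
Complement = 255

255


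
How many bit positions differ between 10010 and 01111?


XOR: 11101
Count of 1s: 4

4


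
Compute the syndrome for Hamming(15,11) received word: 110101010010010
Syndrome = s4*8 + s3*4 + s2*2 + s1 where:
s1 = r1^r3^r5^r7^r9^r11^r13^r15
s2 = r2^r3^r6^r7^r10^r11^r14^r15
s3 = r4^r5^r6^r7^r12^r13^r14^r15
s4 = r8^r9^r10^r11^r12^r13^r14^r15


s1=0, s2=0, s3=1, s4=1

Syndrome = 12 (error at position 12)


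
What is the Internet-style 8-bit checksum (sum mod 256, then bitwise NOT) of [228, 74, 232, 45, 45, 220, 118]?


Sum = 962 mod 256 = 194
Complement = 61

61


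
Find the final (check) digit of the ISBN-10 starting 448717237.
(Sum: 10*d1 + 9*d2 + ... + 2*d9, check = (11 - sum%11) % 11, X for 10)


Weighted sum: 261
261 mod 11 = 8

Check digit: 3


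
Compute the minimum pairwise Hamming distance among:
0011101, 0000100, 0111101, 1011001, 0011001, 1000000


Comparing all pairs, minimum distance: 1
Can detect 0 errors, correct 0 errors

1


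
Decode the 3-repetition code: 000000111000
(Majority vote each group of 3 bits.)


Groups: 000, 000, 111, 000
Majority votes: 0010

0010


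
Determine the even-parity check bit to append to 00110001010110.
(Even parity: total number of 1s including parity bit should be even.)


Number of 1s in data: 6
Parity bit: 0

0


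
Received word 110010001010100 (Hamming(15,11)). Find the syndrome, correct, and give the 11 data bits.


Syndrome = 9: error at position 9

Data: 01000010100 (corrected bit 9)


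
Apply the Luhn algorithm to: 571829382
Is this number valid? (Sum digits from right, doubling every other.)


Luhn sum = 41
41 mod 10 = 1

Invalid (Luhn sum mod 10 = 1)


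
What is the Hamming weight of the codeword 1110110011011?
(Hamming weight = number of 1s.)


Counting 1s in 1110110011011

9


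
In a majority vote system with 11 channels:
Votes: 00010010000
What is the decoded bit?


Ones: 2 out of 11
Threshold: 6

0 (2/11 voted 1)


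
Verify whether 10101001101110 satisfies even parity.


Number of 1s: 8

Yes, parity is correct (8 ones)


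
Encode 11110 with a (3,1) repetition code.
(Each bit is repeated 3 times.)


Each bit -> 3 copies

111111111111000


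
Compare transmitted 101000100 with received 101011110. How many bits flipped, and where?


XOR: 000011010

3 error(s) at position(s): 4, 5, 7


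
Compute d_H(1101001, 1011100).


XOR: 0110101
Count of 1s: 4

4


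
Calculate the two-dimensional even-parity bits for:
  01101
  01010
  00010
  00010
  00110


Row parities: 10110
Column parities: 00001

Row P: 10110, Col P: 00001, Corner: 1


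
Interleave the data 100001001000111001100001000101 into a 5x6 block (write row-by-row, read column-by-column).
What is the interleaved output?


Matrix:
  100001
  001000
  111001
  100001
  000101
Read columns: 101100010001100000010000010111

101100010001100000010000010111


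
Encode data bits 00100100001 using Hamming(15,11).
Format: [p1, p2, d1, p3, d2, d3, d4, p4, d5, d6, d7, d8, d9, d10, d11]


Parity bits: p1=1, p2=1, p3=0, p4=0

110001000100001


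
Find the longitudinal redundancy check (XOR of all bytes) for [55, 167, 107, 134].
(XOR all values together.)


XOR chain: 55 ^ 167 ^ 107 ^ 134 = 125

125


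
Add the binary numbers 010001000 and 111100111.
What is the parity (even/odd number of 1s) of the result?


010001000 = 136
111100111 = 487
Sum = 623 = 1001101111
1s count = 7

odd parity (7 ones in 1001101111)


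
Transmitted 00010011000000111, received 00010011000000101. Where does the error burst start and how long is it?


XOR: 00000000000000010

Burst at position 15, length 1


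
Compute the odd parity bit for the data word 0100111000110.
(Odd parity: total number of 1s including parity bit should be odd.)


Number of 1s in data: 6
Parity bit: 1

1


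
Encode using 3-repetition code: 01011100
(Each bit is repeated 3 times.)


Each bit -> 3 copies

000111000111111111000000


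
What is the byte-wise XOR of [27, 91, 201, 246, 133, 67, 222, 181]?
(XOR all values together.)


XOR chain: 27 ^ 91 ^ 201 ^ 246 ^ 133 ^ 67 ^ 222 ^ 181 = 210

210


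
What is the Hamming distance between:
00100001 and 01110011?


XOR: 01010010
Count of 1s: 3

3


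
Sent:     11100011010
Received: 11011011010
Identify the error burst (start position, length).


XOR: 00111000000

Burst at position 2, length 3


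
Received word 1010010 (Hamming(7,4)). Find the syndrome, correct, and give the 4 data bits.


Syndrome = 4: error at position 4

Data: 1010 (corrected bit 4)


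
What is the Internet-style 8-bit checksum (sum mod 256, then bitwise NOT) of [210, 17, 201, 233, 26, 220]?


Sum = 907 mod 256 = 139
Complement = 116

116


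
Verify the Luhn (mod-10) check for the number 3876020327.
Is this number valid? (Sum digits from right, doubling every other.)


Luhn sum = 41
41 mod 10 = 1

Invalid (Luhn sum mod 10 = 1)


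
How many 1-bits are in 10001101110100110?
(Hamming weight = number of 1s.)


Counting 1s in 10001101110100110

9


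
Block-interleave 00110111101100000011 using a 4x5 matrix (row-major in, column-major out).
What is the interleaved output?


Matrix:
  00110
  11110
  11000
  00011
Read columns: 01100110110011010001

01100110110011010001


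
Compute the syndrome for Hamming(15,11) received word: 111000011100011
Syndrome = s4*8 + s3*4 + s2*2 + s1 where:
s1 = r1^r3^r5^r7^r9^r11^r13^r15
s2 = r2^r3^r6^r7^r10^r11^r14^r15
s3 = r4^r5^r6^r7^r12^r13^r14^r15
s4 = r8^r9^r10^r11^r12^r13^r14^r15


s1=0, s2=1, s3=0, s4=1

Syndrome = 10 (error at position 10)


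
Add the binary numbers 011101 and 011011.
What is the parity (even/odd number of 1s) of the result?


011101 = 29
011011 = 27
Sum = 56 = 111000
1s count = 3

odd parity (3 ones in 111000)


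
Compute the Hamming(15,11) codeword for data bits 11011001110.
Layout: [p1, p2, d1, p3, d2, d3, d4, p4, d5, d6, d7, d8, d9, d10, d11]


Parity bits: p1=1, p2=1, p3=1, p4=0

111110101001110


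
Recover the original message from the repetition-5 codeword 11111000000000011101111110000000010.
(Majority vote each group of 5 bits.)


Groups: 11111, 00000, 00000, 11101, 11111, 00000, 00010
Majority votes: 1001100

1001100


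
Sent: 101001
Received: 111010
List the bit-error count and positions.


XOR: 010011

3 error(s) at position(s): 1, 4, 5


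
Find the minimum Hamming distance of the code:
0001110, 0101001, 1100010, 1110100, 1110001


Comparing all pairs, minimum distance: 2
Can detect 1 errors, correct 0 errors

2


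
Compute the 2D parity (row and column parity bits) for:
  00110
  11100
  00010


Row parities: 011
Column parities: 11000

Row P: 011, Col P: 11000, Corner: 0


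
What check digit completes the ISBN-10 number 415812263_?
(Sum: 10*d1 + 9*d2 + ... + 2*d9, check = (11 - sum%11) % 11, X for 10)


Weighted sum: 193
193 mod 11 = 6

Check digit: 5


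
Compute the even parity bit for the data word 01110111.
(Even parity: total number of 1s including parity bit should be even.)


Number of 1s in data: 6
Parity bit: 0

0


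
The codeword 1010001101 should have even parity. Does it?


Number of 1s: 5

No, parity error (5 ones)


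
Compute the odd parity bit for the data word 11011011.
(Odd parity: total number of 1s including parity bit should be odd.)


Number of 1s in data: 6
Parity bit: 1

1


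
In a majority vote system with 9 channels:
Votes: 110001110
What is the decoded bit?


Ones: 5 out of 9
Threshold: 5

1 (5/9 voted 1)


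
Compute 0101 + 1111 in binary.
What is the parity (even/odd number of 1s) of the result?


0101 = 5
1111 = 15
Sum = 20 = 10100
1s count = 2

even parity (2 ones in 10100)


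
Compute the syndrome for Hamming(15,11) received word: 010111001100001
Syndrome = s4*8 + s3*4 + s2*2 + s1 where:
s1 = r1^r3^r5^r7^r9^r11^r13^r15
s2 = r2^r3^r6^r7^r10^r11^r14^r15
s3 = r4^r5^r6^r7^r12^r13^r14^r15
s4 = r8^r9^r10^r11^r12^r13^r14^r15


s1=1, s2=0, s3=0, s4=1

Syndrome = 9 (error at position 9)


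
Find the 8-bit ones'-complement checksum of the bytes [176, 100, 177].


Sum = 453 mod 256 = 197
Complement = 58

58


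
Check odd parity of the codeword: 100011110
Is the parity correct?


Number of 1s: 5

Yes, parity is correct (5 ones)


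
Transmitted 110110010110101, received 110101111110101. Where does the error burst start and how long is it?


XOR: 000011101000000

Burst at position 4, length 5


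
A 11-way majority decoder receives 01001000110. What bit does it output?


Ones: 4 out of 11
Threshold: 6

0 (4/11 voted 1)


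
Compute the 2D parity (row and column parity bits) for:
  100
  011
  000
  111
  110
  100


Row parities: 100101
Column parities: 010

Row P: 100101, Col P: 010, Corner: 1


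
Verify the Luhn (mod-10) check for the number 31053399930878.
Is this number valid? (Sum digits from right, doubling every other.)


Luhn sum = 72
72 mod 10 = 2

Invalid (Luhn sum mod 10 = 2)


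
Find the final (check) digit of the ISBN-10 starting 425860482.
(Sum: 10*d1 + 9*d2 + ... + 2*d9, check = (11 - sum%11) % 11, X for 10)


Weighted sum: 234
234 mod 11 = 3

Check digit: 8


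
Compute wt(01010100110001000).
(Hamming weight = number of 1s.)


Counting 1s in 01010100110001000

6


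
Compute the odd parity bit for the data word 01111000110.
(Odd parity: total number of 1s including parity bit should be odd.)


Number of 1s in data: 6
Parity bit: 1

1


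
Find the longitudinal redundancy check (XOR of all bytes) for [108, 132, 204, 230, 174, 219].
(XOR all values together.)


XOR chain: 108 ^ 132 ^ 204 ^ 230 ^ 174 ^ 219 = 183

183


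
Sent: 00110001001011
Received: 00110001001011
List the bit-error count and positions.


XOR: 00000000000000

0 errors (received matches sent)


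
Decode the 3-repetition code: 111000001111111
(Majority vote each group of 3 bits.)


Groups: 111, 000, 001, 111, 111
Majority votes: 10011

10011


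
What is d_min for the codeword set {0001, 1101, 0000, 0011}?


Comparing all pairs, minimum distance: 1
Can detect 0 errors, correct 0 errors

1


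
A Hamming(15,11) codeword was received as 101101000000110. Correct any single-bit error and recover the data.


Syndrome = 3: error at position 3

Data: 00100000110 (corrected bit 3)


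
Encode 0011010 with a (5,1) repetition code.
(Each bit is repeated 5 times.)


Each bit -> 5 copies

00000000001111111111000001111100000


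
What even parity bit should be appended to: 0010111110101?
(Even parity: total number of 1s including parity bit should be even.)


Number of 1s in data: 8
Parity bit: 0

0


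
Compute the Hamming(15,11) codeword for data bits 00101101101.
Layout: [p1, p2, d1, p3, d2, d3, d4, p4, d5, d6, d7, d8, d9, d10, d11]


Parity bits: p1=1, p2=1, p3=0, p4=1

110001011101101


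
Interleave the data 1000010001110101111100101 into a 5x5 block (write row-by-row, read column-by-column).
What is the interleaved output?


Matrix:
  10000
  10001
  11010
  11111
  00101
Read columns: 1111000110000110011001011

1111000110000110011001011


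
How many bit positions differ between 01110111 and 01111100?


XOR: 00001011
Count of 1s: 3

3


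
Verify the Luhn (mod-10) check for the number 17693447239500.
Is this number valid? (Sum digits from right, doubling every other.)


Luhn sum = 67
67 mod 10 = 7

Invalid (Luhn sum mod 10 = 7)


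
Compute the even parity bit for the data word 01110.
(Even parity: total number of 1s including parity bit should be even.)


Number of 1s in data: 3
Parity bit: 1

1


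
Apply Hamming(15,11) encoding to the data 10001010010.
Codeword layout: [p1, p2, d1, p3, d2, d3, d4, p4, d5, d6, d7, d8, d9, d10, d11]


Parity bits: p1=1, p2=1, p3=1, p4=1

111100011010010


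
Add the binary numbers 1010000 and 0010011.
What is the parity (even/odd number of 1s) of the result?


1010000 = 80
0010011 = 19
Sum = 99 = 1100011
1s count = 4

even parity (4 ones in 1100011)


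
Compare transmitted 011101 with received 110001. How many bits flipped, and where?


XOR: 101100

3 error(s) at position(s): 0, 2, 3


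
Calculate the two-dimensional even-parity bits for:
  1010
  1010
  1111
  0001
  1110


Row parities: 00011
Column parities: 0000

Row P: 00011, Col P: 0000, Corner: 0


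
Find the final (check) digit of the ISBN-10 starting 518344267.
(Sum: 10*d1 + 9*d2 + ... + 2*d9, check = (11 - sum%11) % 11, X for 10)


Weighted sum: 228
228 mod 11 = 8

Check digit: 3


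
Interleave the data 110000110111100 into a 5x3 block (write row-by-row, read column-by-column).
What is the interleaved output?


Matrix:
  110
  000
  110
  111
  100
Read columns: 101111011000010

101111011000010


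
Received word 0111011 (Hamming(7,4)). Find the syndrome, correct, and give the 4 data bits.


Syndrome = 4: error at position 4

Data: 1011 (corrected bit 4)


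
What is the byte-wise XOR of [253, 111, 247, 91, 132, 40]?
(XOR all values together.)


XOR chain: 253 ^ 111 ^ 247 ^ 91 ^ 132 ^ 40 = 146

146


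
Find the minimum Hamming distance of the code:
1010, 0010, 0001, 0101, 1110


Comparing all pairs, minimum distance: 1
Can detect 0 errors, correct 0 errors

1


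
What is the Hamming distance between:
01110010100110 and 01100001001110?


XOR: 00010011101000
Count of 1s: 5

5


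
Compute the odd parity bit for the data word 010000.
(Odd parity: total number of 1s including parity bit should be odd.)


Number of 1s in data: 1
Parity bit: 0

0


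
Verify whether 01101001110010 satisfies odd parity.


Number of 1s: 7

Yes, parity is correct (7 ones)


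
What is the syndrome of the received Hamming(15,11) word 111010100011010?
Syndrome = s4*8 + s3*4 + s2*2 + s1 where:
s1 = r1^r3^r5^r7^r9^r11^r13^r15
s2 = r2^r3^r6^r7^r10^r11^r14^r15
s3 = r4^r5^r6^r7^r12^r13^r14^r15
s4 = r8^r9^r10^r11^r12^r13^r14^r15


s1=1, s2=1, s3=0, s4=1

Syndrome = 11 (error at position 11)


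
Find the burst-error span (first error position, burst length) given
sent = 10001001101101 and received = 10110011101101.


XOR: 00111010000000

Burst at position 2, length 5


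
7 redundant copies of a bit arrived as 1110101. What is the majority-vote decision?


Ones: 5 out of 7
Threshold: 4

1 (5/7 voted 1)


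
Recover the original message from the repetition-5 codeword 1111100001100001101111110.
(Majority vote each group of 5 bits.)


Groups: 11111, 00001, 10000, 11011, 11110
Majority votes: 10011

10011


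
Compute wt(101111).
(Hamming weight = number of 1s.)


Counting 1s in 101111

5


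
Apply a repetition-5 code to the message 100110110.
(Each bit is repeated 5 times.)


Each bit -> 5 copies

111110000000000111111111100000111111111100000


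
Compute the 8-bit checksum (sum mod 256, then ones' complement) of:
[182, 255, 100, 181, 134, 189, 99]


Sum = 1140 mod 256 = 116
Complement = 139

139


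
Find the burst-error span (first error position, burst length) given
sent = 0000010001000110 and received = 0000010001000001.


XOR: 0000000000000111

Burst at position 13, length 3


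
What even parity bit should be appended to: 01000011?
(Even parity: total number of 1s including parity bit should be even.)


Number of 1s in data: 3
Parity bit: 1

1


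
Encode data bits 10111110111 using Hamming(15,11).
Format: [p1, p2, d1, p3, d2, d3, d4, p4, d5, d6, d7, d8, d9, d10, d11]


Parity bits: p1=0, p2=1, p3=1, p4=0

011101101110111


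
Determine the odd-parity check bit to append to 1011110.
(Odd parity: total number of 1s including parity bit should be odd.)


Number of 1s in data: 5
Parity bit: 0

0


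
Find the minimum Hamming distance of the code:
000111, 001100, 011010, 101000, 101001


Comparing all pairs, minimum distance: 1
Can detect 0 errors, correct 0 errors

1


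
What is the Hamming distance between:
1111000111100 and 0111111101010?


XOR: 1000111010110
Count of 1s: 7

7


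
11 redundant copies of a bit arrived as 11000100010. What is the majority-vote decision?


Ones: 4 out of 11
Threshold: 6

0 (4/11 voted 1)


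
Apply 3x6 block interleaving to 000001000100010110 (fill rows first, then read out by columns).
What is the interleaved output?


Matrix:
  000001
  000100
  010110
Read columns: 000001000011001100

000001000011001100


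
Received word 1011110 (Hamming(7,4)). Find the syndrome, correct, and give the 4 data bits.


Syndrome = 5: error at position 5

Data: 1010 (corrected bit 5)


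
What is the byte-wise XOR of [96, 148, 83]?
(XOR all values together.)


XOR chain: 96 ^ 148 ^ 83 = 167

167


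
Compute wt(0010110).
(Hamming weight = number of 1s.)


Counting 1s in 0010110

3


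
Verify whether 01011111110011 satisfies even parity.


Number of 1s: 10

Yes, parity is correct (10 ones)


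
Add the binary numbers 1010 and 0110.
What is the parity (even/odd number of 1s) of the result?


1010 = 10
0110 = 6
Sum = 16 = 10000
1s count = 1

odd parity (1 ones in 10000)


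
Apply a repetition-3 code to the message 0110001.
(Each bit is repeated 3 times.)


Each bit -> 3 copies

000111111000000000111


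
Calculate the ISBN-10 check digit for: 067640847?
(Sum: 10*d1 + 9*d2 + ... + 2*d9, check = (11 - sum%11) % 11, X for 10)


Weighted sum: 234
234 mod 11 = 3

Check digit: 8


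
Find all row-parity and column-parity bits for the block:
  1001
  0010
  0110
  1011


Row parities: 0101
Column parities: 0110

Row P: 0101, Col P: 0110, Corner: 0


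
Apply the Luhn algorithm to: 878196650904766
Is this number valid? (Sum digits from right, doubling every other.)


Luhn sum = 75
75 mod 10 = 5

Invalid (Luhn sum mod 10 = 5)


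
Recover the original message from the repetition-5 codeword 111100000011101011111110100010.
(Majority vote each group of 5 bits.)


Groups: 11110, 00000, 11101, 01111, 11101, 00010
Majority votes: 101110

101110


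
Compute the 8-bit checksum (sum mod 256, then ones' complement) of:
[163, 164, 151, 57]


Sum = 535 mod 256 = 23
Complement = 232

232


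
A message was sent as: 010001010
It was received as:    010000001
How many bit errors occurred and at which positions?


XOR: 000001011

3 error(s) at position(s): 5, 7, 8


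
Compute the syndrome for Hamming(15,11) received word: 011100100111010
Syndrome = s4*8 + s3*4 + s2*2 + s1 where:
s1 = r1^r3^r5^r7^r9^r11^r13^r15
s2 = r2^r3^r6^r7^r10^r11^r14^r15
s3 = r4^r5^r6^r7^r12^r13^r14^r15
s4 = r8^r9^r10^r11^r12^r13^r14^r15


s1=1, s2=0, s3=0, s4=0

Syndrome = 1 (error at position 1)


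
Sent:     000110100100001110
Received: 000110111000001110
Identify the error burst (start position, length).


XOR: 000000011100000000

Burst at position 7, length 3


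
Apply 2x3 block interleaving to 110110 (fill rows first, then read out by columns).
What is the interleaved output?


Matrix:
  110
  110
Read columns: 111100

111100


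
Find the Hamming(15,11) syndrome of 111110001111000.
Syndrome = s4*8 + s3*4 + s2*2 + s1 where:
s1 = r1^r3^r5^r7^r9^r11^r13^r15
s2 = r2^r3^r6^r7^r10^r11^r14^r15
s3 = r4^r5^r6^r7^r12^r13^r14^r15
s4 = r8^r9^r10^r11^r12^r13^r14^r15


s1=1, s2=0, s3=1, s4=0

Syndrome = 5 (error at position 5)


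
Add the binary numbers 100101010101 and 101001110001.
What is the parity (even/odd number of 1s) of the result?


100101010101 = 2389
101001110001 = 2673
Sum = 5062 = 1001111000110
1s count = 7

odd parity (7 ones in 1001111000110)


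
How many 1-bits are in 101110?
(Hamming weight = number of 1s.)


Counting 1s in 101110

4


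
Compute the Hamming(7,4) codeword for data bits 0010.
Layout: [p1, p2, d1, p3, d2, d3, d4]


Parity bits: p1=0, p2=1, p3=1

0101010


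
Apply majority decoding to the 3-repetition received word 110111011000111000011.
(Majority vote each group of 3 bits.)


Groups: 110, 111, 011, 000, 111, 000, 011
Majority votes: 1110101

1110101


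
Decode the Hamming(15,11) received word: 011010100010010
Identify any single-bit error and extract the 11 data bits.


Syndrome = 6: error at position 6

Data: 11110010010 (corrected bit 6)


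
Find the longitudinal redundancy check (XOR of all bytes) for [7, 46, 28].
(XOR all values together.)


XOR chain: 7 ^ 46 ^ 28 = 53

53


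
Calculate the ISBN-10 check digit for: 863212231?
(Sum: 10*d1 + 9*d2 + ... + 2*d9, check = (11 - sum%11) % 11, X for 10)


Weighted sum: 207
207 mod 11 = 9

Check digit: 2


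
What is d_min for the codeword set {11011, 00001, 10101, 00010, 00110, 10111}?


Comparing all pairs, minimum distance: 1
Can detect 0 errors, correct 0 errors

1


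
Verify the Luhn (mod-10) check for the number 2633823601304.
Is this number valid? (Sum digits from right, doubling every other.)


Luhn sum = 41
41 mod 10 = 1

Invalid (Luhn sum mod 10 = 1)


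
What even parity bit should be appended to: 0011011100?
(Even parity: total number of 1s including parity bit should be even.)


Number of 1s in data: 5
Parity bit: 1

1


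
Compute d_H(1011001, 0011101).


XOR: 1000100
Count of 1s: 2

2


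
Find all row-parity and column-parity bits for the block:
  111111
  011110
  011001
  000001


Row parities: 0011
Column parities: 111001

Row P: 0011, Col P: 111001, Corner: 0


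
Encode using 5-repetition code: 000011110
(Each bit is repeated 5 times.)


Each bit -> 5 copies

000000000000000000001111111111111111111100000


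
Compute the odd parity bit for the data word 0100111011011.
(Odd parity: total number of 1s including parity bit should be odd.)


Number of 1s in data: 8
Parity bit: 1

1


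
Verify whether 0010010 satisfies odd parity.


Number of 1s: 2

No, parity error (2 ones)


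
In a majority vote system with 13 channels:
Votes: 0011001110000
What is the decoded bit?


Ones: 5 out of 13
Threshold: 7

0 (5/13 voted 1)


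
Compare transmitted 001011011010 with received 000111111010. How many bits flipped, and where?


XOR: 001100100000

3 error(s) at position(s): 2, 3, 6


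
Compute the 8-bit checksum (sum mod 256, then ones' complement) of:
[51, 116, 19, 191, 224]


Sum = 601 mod 256 = 89
Complement = 166

166


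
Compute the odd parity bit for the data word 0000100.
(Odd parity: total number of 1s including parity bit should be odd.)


Number of 1s in data: 1
Parity bit: 0

0


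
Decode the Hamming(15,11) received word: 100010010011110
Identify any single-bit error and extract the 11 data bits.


Syndrome = 8: error at position 8

Data: 01000011110 (corrected bit 8)


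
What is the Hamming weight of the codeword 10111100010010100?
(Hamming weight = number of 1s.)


Counting 1s in 10111100010010100

8


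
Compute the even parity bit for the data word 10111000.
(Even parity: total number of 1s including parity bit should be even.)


Number of 1s in data: 4
Parity bit: 0

0


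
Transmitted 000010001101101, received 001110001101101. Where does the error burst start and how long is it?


XOR: 001100000000000

Burst at position 2, length 2


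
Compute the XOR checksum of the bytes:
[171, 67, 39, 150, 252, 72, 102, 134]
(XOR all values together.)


XOR chain: 171 ^ 67 ^ 39 ^ 150 ^ 252 ^ 72 ^ 102 ^ 134 = 13

13


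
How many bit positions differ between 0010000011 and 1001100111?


XOR: 1011100100
Count of 1s: 5

5


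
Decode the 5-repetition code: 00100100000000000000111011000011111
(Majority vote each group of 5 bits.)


Groups: 00100, 10000, 00000, 00000, 11101, 10000, 11111
Majority votes: 0000101

0000101


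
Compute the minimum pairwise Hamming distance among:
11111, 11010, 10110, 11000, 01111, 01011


Comparing all pairs, minimum distance: 1
Can detect 0 errors, correct 0 errors

1


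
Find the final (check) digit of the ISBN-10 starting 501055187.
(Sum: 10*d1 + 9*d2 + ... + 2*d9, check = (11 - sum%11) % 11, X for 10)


Weighted sum: 155
155 mod 11 = 1

Check digit: X


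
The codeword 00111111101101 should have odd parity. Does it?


Number of 1s: 10

No, parity error (10 ones)


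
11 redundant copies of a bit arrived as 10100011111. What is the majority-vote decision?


Ones: 7 out of 11
Threshold: 6

1 (7/11 voted 1)


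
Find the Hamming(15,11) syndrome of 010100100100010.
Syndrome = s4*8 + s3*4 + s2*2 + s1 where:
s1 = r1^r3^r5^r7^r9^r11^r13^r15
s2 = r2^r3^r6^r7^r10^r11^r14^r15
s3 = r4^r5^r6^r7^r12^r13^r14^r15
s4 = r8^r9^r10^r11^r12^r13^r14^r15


s1=1, s2=0, s3=1, s4=0

Syndrome = 5 (error at position 5)


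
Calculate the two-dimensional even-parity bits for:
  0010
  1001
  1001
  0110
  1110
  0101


Row parities: 100010
Column parities: 1111

Row P: 100010, Col P: 1111, Corner: 0


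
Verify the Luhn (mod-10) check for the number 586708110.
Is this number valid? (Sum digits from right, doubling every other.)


Luhn sum = 33
33 mod 10 = 3

Invalid (Luhn sum mod 10 = 3)


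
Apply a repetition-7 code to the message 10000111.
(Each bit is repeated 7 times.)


Each bit -> 7 copies

11111110000000000000000000000000000111111111111111111111


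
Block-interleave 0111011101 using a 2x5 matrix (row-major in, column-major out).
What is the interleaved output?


Matrix:
  01110
  11101
Read columns: 0111111001

0111111001


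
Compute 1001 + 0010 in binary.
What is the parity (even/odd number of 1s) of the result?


1001 = 9
0010 = 2
Sum = 11 = 1011
1s count = 3

odd parity (3 ones in 1011)


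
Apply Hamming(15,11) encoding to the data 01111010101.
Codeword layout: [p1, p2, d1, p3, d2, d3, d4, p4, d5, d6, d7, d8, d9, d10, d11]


Parity bits: p1=0, p2=0, p3=1, p4=0

000111101010101


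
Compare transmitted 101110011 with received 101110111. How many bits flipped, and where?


XOR: 000000100

1 error(s) at position(s): 6


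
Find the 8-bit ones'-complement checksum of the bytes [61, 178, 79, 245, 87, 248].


Sum = 898 mod 256 = 130
Complement = 125

125


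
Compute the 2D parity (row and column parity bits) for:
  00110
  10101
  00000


Row parities: 010
Column parities: 10011

Row P: 010, Col P: 10011, Corner: 1


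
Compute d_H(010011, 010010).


XOR: 000001
Count of 1s: 1

1


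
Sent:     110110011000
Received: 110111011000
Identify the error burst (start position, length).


XOR: 000001000000

Burst at position 5, length 1


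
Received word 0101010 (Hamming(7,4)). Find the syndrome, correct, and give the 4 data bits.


Syndrome = 0: no error detected

Data: 0010 (no errors)


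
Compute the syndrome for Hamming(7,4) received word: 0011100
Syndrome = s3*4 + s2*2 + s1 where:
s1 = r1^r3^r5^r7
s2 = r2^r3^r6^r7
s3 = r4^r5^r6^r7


s1=0, s2=1, s3=0

Syndrome = 2 (error at position 2)


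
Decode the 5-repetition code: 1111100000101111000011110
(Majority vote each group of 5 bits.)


Groups: 11111, 00000, 10111, 10000, 11110
Majority votes: 10101

10101


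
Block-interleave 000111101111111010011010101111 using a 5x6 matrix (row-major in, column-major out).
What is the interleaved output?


Matrix:
  000111
  101111
  111010
  011010
  101111
Read columns: 011010011001111110011111111001

011010011001111110011111111001


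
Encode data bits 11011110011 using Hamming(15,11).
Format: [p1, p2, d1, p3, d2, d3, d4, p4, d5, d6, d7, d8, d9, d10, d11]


Parity bits: p1=0, p2=0, p3=0, p4=1

001010111110011


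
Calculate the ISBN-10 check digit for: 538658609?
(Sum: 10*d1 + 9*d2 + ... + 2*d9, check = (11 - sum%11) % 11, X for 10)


Weighted sum: 295
295 mod 11 = 9

Check digit: 2


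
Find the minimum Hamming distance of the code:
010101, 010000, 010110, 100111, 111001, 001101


Comparing all pairs, minimum distance: 2
Can detect 1 errors, correct 0 errors

2


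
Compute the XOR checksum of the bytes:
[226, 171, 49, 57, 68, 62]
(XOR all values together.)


XOR chain: 226 ^ 171 ^ 49 ^ 57 ^ 68 ^ 62 = 59

59


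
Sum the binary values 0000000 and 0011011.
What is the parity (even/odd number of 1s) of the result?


0000000 = 0
0011011 = 27
Sum = 27 = 11011
1s count = 4

even parity (4 ones in 11011)


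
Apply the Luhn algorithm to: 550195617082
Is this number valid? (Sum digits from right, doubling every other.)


Luhn sum = 39
39 mod 10 = 9

Invalid (Luhn sum mod 10 = 9)


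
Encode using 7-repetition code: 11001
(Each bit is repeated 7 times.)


Each bit -> 7 copies

11111111111111000000000000001111111


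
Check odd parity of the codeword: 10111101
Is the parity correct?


Number of 1s: 6

No, parity error (6 ones)


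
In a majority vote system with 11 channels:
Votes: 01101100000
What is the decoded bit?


Ones: 4 out of 11
Threshold: 6

0 (4/11 voted 1)


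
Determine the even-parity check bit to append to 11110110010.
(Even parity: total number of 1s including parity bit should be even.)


Number of 1s in data: 7
Parity bit: 1

1


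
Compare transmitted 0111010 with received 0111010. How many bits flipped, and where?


XOR: 0000000

0 errors (received matches sent)


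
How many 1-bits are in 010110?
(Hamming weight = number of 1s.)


Counting 1s in 010110

3


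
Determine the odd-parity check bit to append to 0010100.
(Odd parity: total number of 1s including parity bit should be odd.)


Number of 1s in data: 2
Parity bit: 1

1


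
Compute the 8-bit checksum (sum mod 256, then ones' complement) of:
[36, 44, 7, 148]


Sum = 235 mod 256 = 235
Complement = 20

20


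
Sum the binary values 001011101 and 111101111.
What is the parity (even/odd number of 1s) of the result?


001011101 = 93
111101111 = 495
Sum = 588 = 1001001100
1s count = 4

even parity (4 ones in 1001001100)


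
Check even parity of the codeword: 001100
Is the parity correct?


Number of 1s: 2

Yes, parity is correct (2 ones)


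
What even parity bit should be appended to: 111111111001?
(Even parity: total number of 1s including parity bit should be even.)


Number of 1s in data: 10
Parity bit: 0

0


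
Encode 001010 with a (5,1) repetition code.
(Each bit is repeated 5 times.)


Each bit -> 5 copies

000000000011111000001111100000


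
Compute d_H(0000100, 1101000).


XOR: 1101100
Count of 1s: 4

4


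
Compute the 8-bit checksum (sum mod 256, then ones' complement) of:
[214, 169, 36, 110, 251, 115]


Sum = 895 mod 256 = 127
Complement = 128

128


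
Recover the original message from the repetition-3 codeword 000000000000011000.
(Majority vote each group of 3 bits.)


Groups: 000, 000, 000, 000, 011, 000
Majority votes: 000010

000010


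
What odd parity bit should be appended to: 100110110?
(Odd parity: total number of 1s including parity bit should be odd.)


Number of 1s in data: 5
Parity bit: 0

0


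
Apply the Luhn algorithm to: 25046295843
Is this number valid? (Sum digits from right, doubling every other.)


Luhn sum = 50
50 mod 10 = 0

Valid (Luhn sum mod 10 = 0)


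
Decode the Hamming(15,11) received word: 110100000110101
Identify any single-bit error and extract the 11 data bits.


Syndrome = 4: error at position 4

Data: 00000110101 (corrected bit 4)


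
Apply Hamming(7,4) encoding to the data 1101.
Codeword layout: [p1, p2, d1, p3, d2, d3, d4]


Parity bits: p1=1, p2=0, p3=0

1010101


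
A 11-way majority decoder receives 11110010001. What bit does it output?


Ones: 6 out of 11
Threshold: 6

1 (6/11 voted 1)


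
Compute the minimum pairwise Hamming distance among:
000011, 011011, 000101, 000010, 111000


Comparing all pairs, minimum distance: 1
Can detect 0 errors, correct 0 errors

1


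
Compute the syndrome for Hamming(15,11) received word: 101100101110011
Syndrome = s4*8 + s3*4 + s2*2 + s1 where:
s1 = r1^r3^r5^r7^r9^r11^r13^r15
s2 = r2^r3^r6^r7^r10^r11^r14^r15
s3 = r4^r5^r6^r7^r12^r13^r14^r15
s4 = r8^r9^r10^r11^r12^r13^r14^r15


s1=0, s2=0, s3=0, s4=1

Syndrome = 8 (error at position 8)


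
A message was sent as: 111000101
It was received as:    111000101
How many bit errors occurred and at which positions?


XOR: 000000000

0 errors (received matches sent)


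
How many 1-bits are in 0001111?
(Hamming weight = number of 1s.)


Counting 1s in 0001111

4


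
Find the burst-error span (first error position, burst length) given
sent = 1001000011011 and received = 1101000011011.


XOR: 0100000000000

Burst at position 1, length 1


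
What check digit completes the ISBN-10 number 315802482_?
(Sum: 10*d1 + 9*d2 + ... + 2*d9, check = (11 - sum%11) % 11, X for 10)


Weighted sum: 189
189 mod 11 = 2

Check digit: 9


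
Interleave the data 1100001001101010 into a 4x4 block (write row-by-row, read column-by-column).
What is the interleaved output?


Matrix:
  1100
  0010
  0110
  1010
Read columns: 1001101001110000

1001101001110000


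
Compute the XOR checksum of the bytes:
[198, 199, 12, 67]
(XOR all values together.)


XOR chain: 198 ^ 199 ^ 12 ^ 67 = 78

78


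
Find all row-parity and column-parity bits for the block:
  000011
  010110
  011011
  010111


Row parities: 0100
Column parities: 011001

Row P: 0100, Col P: 011001, Corner: 1


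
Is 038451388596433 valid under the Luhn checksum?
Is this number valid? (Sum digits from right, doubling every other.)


Luhn sum = 73
73 mod 10 = 3

Invalid (Luhn sum mod 10 = 3)


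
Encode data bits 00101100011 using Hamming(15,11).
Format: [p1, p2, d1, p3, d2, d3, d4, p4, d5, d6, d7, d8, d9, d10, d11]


Parity bits: p1=0, p2=0, p3=1, p4=0

000101001100011


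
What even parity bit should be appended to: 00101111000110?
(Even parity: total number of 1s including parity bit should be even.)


Number of 1s in data: 7
Parity bit: 1

1


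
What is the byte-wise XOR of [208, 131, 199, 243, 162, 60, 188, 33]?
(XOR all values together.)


XOR chain: 208 ^ 131 ^ 199 ^ 243 ^ 162 ^ 60 ^ 188 ^ 33 = 100

100


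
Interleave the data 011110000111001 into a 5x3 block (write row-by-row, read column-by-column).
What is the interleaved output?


Matrix:
  011
  110
  000
  111
  001
Read columns: 010101101010011

010101101010011


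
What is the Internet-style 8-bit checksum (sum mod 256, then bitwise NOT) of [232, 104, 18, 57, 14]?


Sum = 425 mod 256 = 169
Complement = 86

86


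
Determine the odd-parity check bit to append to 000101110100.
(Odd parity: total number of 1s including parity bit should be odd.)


Number of 1s in data: 5
Parity bit: 0

0


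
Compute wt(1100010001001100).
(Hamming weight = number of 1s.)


Counting 1s in 1100010001001100

6


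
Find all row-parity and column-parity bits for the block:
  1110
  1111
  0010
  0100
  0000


Row parities: 10110
Column parities: 0111

Row P: 10110, Col P: 0111, Corner: 1


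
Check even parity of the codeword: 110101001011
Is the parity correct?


Number of 1s: 7

No, parity error (7 ones)


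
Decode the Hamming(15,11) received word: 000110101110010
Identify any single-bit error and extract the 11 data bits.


Syndrome = 0: no error detected

Data: 01011110010 (no errors)


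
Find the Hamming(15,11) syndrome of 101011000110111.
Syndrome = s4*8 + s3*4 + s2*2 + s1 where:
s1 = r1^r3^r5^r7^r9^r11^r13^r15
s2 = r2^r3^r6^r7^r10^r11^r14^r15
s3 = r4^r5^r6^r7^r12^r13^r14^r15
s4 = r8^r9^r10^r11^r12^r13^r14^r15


s1=0, s2=0, s3=1, s4=1

Syndrome = 12 (error at position 12)


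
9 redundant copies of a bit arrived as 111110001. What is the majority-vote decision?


Ones: 6 out of 9
Threshold: 5

1 (6/9 voted 1)


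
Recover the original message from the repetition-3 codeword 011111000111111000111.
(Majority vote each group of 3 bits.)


Groups: 011, 111, 000, 111, 111, 000, 111
Majority votes: 1101101

1101101


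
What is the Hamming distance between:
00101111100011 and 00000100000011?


XOR: 00101011100000
Count of 1s: 5

5


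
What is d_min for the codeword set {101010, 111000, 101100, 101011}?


Comparing all pairs, minimum distance: 1
Can detect 0 errors, correct 0 errors

1


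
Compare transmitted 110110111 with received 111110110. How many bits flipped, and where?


XOR: 001000001

2 error(s) at position(s): 2, 8


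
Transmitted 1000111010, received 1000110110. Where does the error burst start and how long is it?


XOR: 0000001100

Burst at position 6, length 2


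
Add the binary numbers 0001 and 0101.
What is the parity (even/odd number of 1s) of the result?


0001 = 1
0101 = 5
Sum = 6 = 110
1s count = 2

even parity (2 ones in 110)


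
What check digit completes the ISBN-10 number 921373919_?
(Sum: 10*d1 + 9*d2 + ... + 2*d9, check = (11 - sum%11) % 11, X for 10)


Weighted sum: 251
251 mod 11 = 9

Check digit: 2


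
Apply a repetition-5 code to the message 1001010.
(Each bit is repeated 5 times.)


Each bit -> 5 copies

11111000000000011111000001111100000


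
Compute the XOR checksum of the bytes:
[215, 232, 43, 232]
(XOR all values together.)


XOR chain: 215 ^ 232 ^ 43 ^ 232 = 252

252


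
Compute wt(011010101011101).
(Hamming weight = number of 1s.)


Counting 1s in 011010101011101

9


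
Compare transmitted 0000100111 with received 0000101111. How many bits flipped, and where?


XOR: 0000001000

1 error(s) at position(s): 6


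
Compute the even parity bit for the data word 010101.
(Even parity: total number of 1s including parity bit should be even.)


Number of 1s in data: 3
Parity bit: 1

1


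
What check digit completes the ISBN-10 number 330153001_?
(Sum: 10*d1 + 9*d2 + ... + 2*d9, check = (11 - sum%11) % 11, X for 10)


Weighted sum: 111
111 mod 11 = 1

Check digit: X


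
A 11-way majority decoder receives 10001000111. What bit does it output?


Ones: 5 out of 11
Threshold: 6

0 (5/11 voted 1)


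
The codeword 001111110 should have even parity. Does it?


Number of 1s: 6

Yes, parity is correct (6 ones)


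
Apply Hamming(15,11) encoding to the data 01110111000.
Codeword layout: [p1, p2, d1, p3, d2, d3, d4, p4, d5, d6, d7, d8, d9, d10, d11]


Parity bits: p1=1, p2=0, p3=0, p4=1

100011110111000


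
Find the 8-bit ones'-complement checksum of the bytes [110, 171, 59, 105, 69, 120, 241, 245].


Sum = 1120 mod 256 = 96
Complement = 159

159


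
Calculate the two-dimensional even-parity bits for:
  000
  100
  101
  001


Row parities: 0101
Column parities: 000

Row P: 0101, Col P: 000, Corner: 0


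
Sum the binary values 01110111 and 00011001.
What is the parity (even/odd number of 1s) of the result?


01110111 = 119
00011001 = 25
Sum = 144 = 10010000
1s count = 2

even parity (2 ones in 10010000)
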